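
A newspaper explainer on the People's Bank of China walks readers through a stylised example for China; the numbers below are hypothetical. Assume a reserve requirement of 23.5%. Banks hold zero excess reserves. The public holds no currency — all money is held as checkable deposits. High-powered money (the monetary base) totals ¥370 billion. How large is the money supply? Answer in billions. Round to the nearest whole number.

With no currency drain or excess reserves, the money multiplier is m = 1/rr = 1/0.235 ≈ 4.2553.
Money supply M = m × MB = 4.2553 × 370 = 1574.461 billion.

¥1574 billion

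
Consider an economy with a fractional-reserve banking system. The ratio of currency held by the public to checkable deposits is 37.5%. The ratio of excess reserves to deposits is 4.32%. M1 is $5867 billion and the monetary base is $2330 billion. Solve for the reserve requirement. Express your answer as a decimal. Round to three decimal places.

Using m = M/MB = 5867/2330 ≈ 2.518026. Since m = (1 + c)/(c + rr + e), the denominator satisfies c + rr + e = (1 + c)/m = (1 + 0.375) / 2.518026 ≈ 0.546063.
With c = 0.375 and e = 0.0432, the reserve requirement is 0.546063 − 0.375 − 0.0432 = 0.127863.

0.128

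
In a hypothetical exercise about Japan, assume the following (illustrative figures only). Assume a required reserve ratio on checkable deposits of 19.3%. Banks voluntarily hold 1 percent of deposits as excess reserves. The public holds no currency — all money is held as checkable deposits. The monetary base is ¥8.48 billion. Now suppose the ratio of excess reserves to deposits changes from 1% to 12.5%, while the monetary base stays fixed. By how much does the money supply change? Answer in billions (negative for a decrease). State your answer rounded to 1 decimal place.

-15.1 billion

Initially m₁ = 1 / (0.193 + 0.01) ≈ 4.9261, so M₁ = 4.9261 × 8.48 ≈ 41.7733 billion.
After the change m₂ = 1 / (0.193 + 0.125) ≈ 3.1447, so M₂ = 3.1447 × 8.48 ≈ 26.6671 billion.
ΔM = M₂ − M₁ = 26.6671 − 41.7733 = -15.1062 billion.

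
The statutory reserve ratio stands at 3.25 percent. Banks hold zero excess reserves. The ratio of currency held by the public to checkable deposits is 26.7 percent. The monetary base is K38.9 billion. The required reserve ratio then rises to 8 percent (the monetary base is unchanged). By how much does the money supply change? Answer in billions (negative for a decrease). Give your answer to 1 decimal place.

Initially m₁ = (1 + 0.267) / (0.0325 + 0.267) ≈ 4.2304, so M₁ = 4.2304 × 38.9 ≈ 164.5626 billion.
After the change m₂ = (1 + 0.267) / (0.08 + 0.267) ≈ 3.6513, so M₂ = 3.6513 × 38.9 ≈ 142.0356 billion.
ΔM = M₂ − M₁ = 142.0356 − 164.5626 = -22.527 billion.

-22.5 billion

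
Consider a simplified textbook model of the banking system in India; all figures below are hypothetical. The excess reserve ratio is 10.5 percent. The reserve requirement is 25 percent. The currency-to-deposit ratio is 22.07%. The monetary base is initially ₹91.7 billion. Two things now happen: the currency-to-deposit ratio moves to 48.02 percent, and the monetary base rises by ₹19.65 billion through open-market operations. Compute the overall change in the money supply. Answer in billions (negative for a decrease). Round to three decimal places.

₹2.904 billion

Before: m₁ = (1 + 0.2207) / (0.25 + 0.105 + 0.2207) ≈ 2.1203752, MB₁ = 91.7, so M₁ = 2.1203752 × 91.7 ≈ 194.4384 billion.
After: m₂ = (1 + 0.4802) / (0.25 + 0.105 + 0.4802) ≈ 1.7722701, MB₂ = 91.7 + 19.65 = 111.35, so M₂ = 1.7722701 × 111.35 ≈ 197.3423 billion.
ΔM = M₂ − M₁ = 197.3423 − 194.4384 = 2.9039 billion.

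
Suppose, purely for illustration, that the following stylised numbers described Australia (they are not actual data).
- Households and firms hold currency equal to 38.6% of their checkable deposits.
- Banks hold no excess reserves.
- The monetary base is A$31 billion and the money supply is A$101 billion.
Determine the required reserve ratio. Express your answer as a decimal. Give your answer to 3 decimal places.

Using m = M/MB = 101/31 ≈ 3.258065. Since m = (1 + c)/(c + rr + e), the denominator satisfies c + rr + e = (1 + c)/m = (1 + 0.386) / 3.258065 ≈ 0.425406.
With c = 0.386 and e = 0, the required reserve ratio is 0.425406 − 0.386 − 0 = 0.039406.

0.039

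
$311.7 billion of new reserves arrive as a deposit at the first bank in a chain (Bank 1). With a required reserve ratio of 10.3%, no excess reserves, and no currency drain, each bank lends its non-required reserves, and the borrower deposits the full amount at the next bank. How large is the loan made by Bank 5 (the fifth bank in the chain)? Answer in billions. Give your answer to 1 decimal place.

Each bank lends a fraction (1 − rr) = 0.8970 of the deposit it receives, so Bank 5 receives 311.7·0.8970^4 and lends 311.7·0.8970^5 ≈ 181.0085 billion.

$181.0 billion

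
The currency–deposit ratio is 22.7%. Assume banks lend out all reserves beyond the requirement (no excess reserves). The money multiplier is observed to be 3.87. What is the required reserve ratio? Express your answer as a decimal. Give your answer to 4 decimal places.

Using m = 3.87. Since m = (1 + c)/(c + rr + e), the denominator satisfies c + rr + e = (1 + c)/m = (1 + 0.227) / 3.87 ≈ 0.317054.
With c = 0.227 and e = 0, the required reserve ratio is 0.317054 − 0.227 − 0 = 0.090054.

0.0901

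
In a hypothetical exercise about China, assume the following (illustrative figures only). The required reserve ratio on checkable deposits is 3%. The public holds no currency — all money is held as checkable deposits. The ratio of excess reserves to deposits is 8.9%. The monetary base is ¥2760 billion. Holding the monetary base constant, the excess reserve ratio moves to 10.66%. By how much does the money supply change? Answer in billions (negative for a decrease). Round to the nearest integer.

-2988 billion

Initially m₁ = 1 / (0.03 + 0.089) ≈ 8.40336, so M₁ = 8.40336 × 2760 = 23193.2736 billion.
After the change m₂ = 1 / (0.03 + 0.1066) ≈ 7.32064, so M₂ = 7.32064 × 2760 = 20204.9664 billion.
ΔM = M₂ − M₁ = 20204.9664 − 23193.2736 = -2988.3072 billion.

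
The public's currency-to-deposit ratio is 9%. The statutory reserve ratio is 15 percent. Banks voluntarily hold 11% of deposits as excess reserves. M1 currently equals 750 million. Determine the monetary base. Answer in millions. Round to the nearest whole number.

The money multiplier is m = (1 + c) / (rr + e + c) = (1 + 0.09) / (0.15 + 0.11 + 0.09) ≈ 3.1143.
MB = M / m = 750 / 3.1143 ≈ 240.8246 million.

241 million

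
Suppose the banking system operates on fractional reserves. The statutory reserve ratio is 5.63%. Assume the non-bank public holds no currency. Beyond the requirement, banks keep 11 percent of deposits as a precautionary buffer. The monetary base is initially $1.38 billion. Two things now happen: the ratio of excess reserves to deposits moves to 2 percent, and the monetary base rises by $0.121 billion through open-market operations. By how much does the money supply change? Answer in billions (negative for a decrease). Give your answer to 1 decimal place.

$11.4 billion

Before: m₁ = 1 / (0.0563 + 0.11) ≈ 6.0132, MB₁ = 1.38, so M₁ = 6.0132 × 1.38 ≈ 8.2982 billion.
After: m₂ = 1 / (0.0563 + 0.02) ≈ 13.1062, MB₂ = 1.38 + 0.121 = 1.501, so M₂ = 13.1062 × 1.501 ≈ 19.6724 billion.
ΔM = M₂ − M₁ = 19.6724 − 8.2982 = 11.3742 billion.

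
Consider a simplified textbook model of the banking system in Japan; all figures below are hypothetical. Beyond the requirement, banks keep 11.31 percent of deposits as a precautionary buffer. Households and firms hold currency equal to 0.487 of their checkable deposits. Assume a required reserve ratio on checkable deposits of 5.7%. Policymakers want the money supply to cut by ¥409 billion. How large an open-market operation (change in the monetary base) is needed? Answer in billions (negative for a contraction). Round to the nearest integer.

-181 billion

The money multiplier is m = (1 + c) / (rr + e + c) = (1 + 0.487) / (0.057 + 0.1131 + 0.487) ≈ 2.2630.
ΔMB = ΔM / m = (−409) / 2.2630 ≈ -180.7335 billion.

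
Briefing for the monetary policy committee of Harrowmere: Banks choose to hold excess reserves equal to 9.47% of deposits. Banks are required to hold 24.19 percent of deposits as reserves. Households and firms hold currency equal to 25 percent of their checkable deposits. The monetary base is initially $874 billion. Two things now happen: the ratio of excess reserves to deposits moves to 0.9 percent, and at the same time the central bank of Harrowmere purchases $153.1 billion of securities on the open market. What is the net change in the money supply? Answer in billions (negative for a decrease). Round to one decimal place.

$700.7 billion

Before: m₁ = (1 + 0.25) / (0.2419 + 0.0947 + 0.25) ≈ 2.130924, MB₁ = 874, so M₁ = 2.130924 × 874 ≈ 1862.4276 billion.
After: m₂ = (1 + 0.25) / (0.2419 + 0.009 + 0.25) ≈ 2.495508, MB₂ = 874 + 153.1 = 1027.1, so M₂ = 2.495508 × 1027.1 ≈ 2563.1363 billion.
ΔM = M₂ − M₁ = 2563.1363 − 1862.4276 = 700.7087 billion.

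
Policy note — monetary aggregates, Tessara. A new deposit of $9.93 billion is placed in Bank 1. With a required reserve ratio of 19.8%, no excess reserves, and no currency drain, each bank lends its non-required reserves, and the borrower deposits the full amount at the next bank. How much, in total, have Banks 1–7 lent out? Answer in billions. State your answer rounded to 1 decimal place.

$31.6 billion

Bank i lends (1 − rr)^i of the original deposit: Bank 1 lends 9.93·0.8020 ≈ 7.9639, Bank 2 lends 9.93·0.8020² ≈ 6.3870, and so on.
Summing a geometric series: total = 9.93·[0.8020·(1 − 0.8020^7) / (1 − 0.8020)] ≈ 31.6377 billion.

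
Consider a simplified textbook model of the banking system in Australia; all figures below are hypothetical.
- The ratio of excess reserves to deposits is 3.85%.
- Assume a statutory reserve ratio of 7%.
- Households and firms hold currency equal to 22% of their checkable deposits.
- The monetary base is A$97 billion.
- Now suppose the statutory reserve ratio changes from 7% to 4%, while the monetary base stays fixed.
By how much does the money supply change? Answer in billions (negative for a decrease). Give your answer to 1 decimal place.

A$36.2 billion

Initially m₁ = (1 + 0.22) / (0.07 + 0.0385 + 0.22) ≈ 3.7139, so M₁ = 3.7139 × 97 = 360.2483 billion.
After the change m₂ = (1 + 0.22) / (0.04 + 0.0385 + 0.22) ≈ 4.0871, so M₂ = 4.0871 × 97 = 396.4487 billion.
ΔM = M₂ − M₁ = 396.4487 − 360.2483 = 36.2004 billion.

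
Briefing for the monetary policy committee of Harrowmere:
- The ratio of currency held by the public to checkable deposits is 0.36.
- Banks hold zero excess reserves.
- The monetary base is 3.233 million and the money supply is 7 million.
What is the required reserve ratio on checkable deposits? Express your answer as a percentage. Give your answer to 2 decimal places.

Using m = M/MB = 7/3.233 ≈ 2.165172. Since m = (1 + c)/(c + rr + e), the denominator satisfies c + rr + e = (1 + c)/m = (1 + 0.36) / 2.165172 ≈ 0.628126.
With c = 0.36 and e = 0, the required reserve ratio on checkable deposits is 0.628126 − 0.36 − 0 = 0.268126.

26.81%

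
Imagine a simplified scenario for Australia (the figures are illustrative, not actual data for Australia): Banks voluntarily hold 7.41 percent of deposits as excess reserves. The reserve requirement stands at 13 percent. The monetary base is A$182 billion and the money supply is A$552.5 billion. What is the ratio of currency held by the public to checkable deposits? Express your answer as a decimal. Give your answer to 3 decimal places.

Using m = M/MB = 552.5/182 ≈ 3.035714. From m = (1 + c)/(c + rr + e), rearranging gives 1 + c = m·(c + rr + e), so c·(1 − m) = m·(rr + e) − 1.
Hence c = [m·(rr + e) − 1]/(1 − m) = [3.035714 × (0.13 + 0.0741) − 1] / (1 − 3.035714) ≈ 0.186868.

0.187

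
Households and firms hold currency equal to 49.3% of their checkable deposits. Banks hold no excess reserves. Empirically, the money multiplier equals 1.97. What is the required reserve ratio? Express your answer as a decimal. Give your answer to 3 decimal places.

0.265

Using m = 1.97. Since m = (1 + c)/(c + rr + e), the denominator satisfies c + rr + e = (1 + c)/m = (1 + 0.493) / 1.97 ≈ 0.757868.
With c = 0.493 and e = 0, the required reserve ratio is 0.757868 − 0.493 − 0 = 0.264868.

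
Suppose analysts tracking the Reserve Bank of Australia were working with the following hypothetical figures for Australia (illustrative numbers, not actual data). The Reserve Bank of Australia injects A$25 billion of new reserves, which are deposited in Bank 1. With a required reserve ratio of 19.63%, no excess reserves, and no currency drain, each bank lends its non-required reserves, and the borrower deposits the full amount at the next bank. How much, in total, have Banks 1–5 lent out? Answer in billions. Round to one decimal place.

Bank i lends (1 − rr)^i of the original deposit: Bank 1 lends 25·0.8037 = 20.0925, Bank 2 lends 25·0.8037² ≈ 16.1483, and so on.
Summing a geometric series: total = 25·[0.8037·(1 − 0.8037^5) / (1 − 0.8037)] ≈ 68.0332 billion.

A$68.0 billion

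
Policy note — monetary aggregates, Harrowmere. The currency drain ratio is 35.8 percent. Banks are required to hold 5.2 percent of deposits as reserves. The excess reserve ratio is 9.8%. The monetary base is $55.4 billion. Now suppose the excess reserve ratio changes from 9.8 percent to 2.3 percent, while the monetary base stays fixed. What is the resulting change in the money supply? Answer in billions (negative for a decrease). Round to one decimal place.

Initially m₁ = (1 + 0.358) / (0.052 + 0.098 + 0.358) ≈ 2.6732, so M₁ = 2.6732 × 55.4 ≈ 148.0953 billion.
After the change m₂ = (1 + 0.358) / (0.052 + 0.023 + 0.358) ≈ 3.1363, so M₂ = 3.1363 × 55.4 ≈ 173.751 billion.
ΔM = M₂ − M₁ = 173.751 − 148.0953 = 25.6557 billion.

$25.7 billion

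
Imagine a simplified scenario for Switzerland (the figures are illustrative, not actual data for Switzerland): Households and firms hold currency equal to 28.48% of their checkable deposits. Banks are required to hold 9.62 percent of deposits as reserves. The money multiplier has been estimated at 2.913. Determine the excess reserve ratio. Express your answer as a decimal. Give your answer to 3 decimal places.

Using m = 2.913. Since m = (1 + c)/(c + rr + e), the denominator satisfies c + rr + e = (1 + c)/m = (1 + 0.2848) / 2.913 ≈ 0.441057.
With c = 0.2848 and rr = 0.0962, the excess reserve ratio is 0.441057 − 0.2848 − 0.0962 = 0.060057.

0.060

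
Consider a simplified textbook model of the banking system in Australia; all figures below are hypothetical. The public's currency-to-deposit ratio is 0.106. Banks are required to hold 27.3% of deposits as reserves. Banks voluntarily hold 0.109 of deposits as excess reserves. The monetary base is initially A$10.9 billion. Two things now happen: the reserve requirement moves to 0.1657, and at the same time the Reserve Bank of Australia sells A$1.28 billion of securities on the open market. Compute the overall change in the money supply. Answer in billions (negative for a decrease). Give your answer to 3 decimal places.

A$3.244 billion

Before: m₁ = (1 + 0.106) / (0.273 + 0.109 + 0.106) ≈ 2.266393, MB₁ = 10.9, so M₁ = 2.266393 × 10.9 ≈ 24.7037 billion.
After: m₂ = (1 + 0.106) / (0.1657 + 0.109 + 0.106) ≈ 2.905175, MB₂ = 10.9 − 1.28 = 9.62, so M₂ = 2.905175 × 9.62 ≈ 27.9478 billion.
ΔM = M₂ − M₁ = 27.9478 − 24.7037 = 3.2441 billion.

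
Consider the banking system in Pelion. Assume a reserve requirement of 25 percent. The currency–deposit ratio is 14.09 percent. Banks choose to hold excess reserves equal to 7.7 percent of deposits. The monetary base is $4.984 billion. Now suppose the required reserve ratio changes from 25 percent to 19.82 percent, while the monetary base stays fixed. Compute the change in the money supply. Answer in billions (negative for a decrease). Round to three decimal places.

$1.513 billion

Initially m₁ = (1 + 0.1409) / (0.25 + 0.077 + 0.1409) ≈ 2.43834, so M₁ = 2.43834 × 4.984 ≈ 12.1527 billion.
After the change m₂ = (1 + 0.1409) / (0.1982 + 0.077 + 0.1409) ≈ 2.74189, so M₂ = 2.74189 × 4.984 ≈ 13.6656 billion.
ΔM = M₂ − M₁ = 13.6656 − 12.1527 = 1.5129 billion.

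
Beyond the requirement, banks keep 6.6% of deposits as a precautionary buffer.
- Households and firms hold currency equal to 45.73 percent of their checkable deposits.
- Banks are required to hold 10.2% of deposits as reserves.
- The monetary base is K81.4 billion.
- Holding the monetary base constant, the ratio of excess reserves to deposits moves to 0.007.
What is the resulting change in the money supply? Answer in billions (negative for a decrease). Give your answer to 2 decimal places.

Initially m₁ = (1 + 0.4573) / (0.102 + 0.066 + 0.4573) ≈ 2.33056, so M₁ = 2.33056 × 81.4 ≈ 189.7076 billion.
After the change m₂ = (1 + 0.4573) / (0.102 + 0.007 + 0.4573) ≈ 2.57337, so M₂ = 2.57337 × 81.4 ≈ 209.4723 billion.
ΔM = M₂ − M₁ = 209.4723 − 189.7076 = 19.7647 billion.

K19.76 billion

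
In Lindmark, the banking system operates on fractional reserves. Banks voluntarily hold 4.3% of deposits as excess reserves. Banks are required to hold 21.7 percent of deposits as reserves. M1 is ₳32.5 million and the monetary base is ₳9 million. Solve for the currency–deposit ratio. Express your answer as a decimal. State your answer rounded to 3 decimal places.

0.023

Using m = M/MB = 32.5/9 ≈ 3.611111. From m = (1 + c)/(c + rr + e), rearranging gives 1 + c = m·(c + rr + e), so c·(1 − m) = m·(rr + e) − 1.
Hence c = [m·(rr + e) − 1]/(1 − m) = [3.611111 × (0.217 + 0.043) − 1] / (1 − 3.611111) ≈ 0.023404.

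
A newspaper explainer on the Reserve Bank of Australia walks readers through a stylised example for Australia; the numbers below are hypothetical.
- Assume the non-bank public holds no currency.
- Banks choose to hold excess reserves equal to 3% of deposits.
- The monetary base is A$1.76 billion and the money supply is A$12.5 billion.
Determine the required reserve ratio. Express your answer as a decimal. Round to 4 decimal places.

Using m = M/MB = 12.5/1.76 ≈ 7.102273. Since m = (1 + c)/(c + rr + e), the denominator satisfies c + rr + e = (1 + c)/m = (1 + 0) / 7.102273 ≈ 0.140800.
With c = 0 and e = 0.03, the required reserve ratio is 0.140800 − 0 − 0.03 = 0.1108.

0.1108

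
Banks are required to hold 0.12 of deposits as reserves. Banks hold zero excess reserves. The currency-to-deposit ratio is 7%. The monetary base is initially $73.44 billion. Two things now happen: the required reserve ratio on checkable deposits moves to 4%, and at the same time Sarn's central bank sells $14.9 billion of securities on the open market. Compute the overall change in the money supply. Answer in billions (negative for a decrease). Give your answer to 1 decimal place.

$155.9 billion

Before: m₁ = (1 + 0.07) / (0.12 + 0.07) ≈ 5.6316, MB₁ = 73.44, so M₁ = 5.6316 × 73.44 ≈ 413.5847 billion.
After: m₂ = (1 + 0.07) / (0.04 + 0.07) ≈ 9.7273, MB₂ = 73.44 − 14.9 = 58.54, so M₂ = 9.7273 × 58.54 ≈ 569.4361 billion.
ΔM = M₂ − M₁ = 569.4361 − 413.5847 = 155.8514 billion.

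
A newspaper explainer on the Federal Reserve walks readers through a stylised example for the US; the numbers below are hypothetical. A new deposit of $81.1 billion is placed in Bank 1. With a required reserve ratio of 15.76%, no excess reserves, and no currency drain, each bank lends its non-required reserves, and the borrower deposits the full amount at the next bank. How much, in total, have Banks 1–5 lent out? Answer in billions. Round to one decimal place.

$249.6 billion

Bank i lends (1 − rr)^i of the original deposit: Bank 1 lends 81.1·0.8424 ≈ 68.3186, Bank 2 lends 81.1·0.8424² ≈ 57.5516, and so on.
Summing a geometric series: total = 81.1·[0.8424·(1 − 0.8424^5) / (1 − 0.8424)] ≈ 249.5968 billion.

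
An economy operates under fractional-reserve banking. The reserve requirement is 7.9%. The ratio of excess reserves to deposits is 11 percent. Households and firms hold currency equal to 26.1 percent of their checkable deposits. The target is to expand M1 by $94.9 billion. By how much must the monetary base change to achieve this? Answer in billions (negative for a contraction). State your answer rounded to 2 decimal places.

$33.87 billion

The money multiplier is m = (1 + c) / (rr + e + c) = (1 + 0.261) / (0.079 + 0.11 + 0.261) ≈ 2.80222.
ΔMB = ΔM / m = (+94.9) / 2.80222 ≈ 33.866 billion.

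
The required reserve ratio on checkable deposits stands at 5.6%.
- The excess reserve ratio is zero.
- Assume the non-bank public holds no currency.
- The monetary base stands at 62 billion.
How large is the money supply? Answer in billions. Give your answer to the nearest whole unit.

With no currency drain or excess reserves, the money multiplier is m = 1/rr = 1/0.056 ≈ 17.8571.
Money supply M = m × MB = 17.8571 × 62 = 1107.1402 billion.

1107 billion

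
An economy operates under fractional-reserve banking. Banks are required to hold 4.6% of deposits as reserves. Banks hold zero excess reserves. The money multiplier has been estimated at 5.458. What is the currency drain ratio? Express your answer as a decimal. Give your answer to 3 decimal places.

0.168

Using m = 5.458. From m = (1 + c)/(c + rr + e), rearranging gives 1 + c = m·(c + rr + e), so c·(1 − m) = m·(rr + e) − 1.
Hence c = [m·(rr + e) − 1]/(1 − m) = [5.458 × (0.046 + 0) − 1] / (1 − 5.458) ≈ 0.167997.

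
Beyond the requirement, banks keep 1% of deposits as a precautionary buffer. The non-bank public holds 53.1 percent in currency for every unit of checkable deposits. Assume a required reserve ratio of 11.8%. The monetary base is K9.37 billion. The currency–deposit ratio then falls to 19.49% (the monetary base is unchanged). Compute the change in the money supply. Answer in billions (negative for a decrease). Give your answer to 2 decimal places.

Initially m₁ = (1 + 0.531) / (0.118 + 0.01 + 0.531) ≈ 2.3232, so M₁ = 2.3232 × 9.37 ≈ 21.7684 billion.
After the change m₂ = (1 + 0.1949) / (0.118 + 0.01 + 0.1949) ≈ 3.7005, so M₂ = 3.7005 × 9.37 ≈ 34.6737 billion.
ΔM = M₂ − M₁ = 34.6737 − 21.7684 = 12.9053 billion.

K12.91 billion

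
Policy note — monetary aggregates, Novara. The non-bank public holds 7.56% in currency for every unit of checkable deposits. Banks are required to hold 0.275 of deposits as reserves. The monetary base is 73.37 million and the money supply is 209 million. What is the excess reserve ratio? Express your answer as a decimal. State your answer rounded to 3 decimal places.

Using m = M/MB = 209/73.37 ≈ 2.848576. Since m = (1 + c)/(c + rr + e), the denominator satisfies c + rr + e = (1 + c)/m = (1 + 0.0756) / 2.848576 ≈ 0.377592.
With c = 0.0756 and rr = 0.275, the excess reserve ratio is 0.377592 − 0.0756 − 0.275 = 0.026992.

0.027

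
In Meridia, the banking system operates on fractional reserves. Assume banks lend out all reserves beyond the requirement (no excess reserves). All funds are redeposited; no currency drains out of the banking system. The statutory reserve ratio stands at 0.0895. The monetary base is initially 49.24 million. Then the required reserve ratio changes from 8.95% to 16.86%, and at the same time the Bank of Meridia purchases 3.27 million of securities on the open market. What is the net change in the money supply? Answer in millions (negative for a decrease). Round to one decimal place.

-238.7 million

Before: m₁ = 1 / (0.0895) ≈ 11.1732, MB₁ = 49.24, so M₁ = 11.1732 × 49.24 ≈ 550.1684 million.
After: m₂ = 1 / (0.1686) ≈ 5.9312, MB₂ = 49.24 + 3.27 = 52.51, so M₂ = 5.9312 × 52.51 ≈ 311.4473 million.
ΔM = M₂ − M₁ = 311.4473 − 550.1684 = -238.7211 million.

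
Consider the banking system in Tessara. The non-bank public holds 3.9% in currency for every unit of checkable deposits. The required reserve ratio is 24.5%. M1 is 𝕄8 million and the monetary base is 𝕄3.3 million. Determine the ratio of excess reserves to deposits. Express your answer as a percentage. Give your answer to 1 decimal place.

Using m = M/MB = 8/3.3 ≈ 2.424242. Since m = (1 + c)/(c + rr + e), the denominator satisfies c + rr + e = (1 + c)/m = (1 + 0.039) / 2.424242 ≈ 0.428588.
With c = 0.039 and rr = 0.245, the ratio of excess reserves to deposits is 0.428588 − 0.039 − 0.245 = 0.144588.

14.5%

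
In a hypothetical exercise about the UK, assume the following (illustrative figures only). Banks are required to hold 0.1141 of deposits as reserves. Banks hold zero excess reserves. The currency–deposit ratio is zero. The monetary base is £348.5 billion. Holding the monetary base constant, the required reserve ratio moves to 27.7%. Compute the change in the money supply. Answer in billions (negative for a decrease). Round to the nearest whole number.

Initially m₁ = 1 / (0.1141) ≈ 8.7642, so M₁ = 8.7642 × 348.5 = 3054.3237 billion.
After the change m₂ = 1 / (0.277) ≈ 3.6101, so M₂ = 3.6101 × 348.5 ≈ 1258.1199 billion.
ΔM = M₂ − M₁ = 1258.1199 − 3054.3237 = -1796.2038 billion.

-1796 billion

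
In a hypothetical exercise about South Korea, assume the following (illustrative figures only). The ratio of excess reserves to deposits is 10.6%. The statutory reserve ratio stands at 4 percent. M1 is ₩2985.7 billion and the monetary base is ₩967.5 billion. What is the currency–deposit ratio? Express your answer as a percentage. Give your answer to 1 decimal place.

26.3%

Using m = M/MB = 2985.7/967.5 ≈ 3.085995. From m = (1 + c)/(c + rr + e), rearranging gives 1 + c = m·(c + rr + e), so c·(1 − m) = m·(rr + e) − 1.
Hence c = [m·(rr + e) − 1]/(1 − m) = [3.085995 × (0.04 + 0.106) − 1] / (1 − 3.085995) ≈ 0.263397.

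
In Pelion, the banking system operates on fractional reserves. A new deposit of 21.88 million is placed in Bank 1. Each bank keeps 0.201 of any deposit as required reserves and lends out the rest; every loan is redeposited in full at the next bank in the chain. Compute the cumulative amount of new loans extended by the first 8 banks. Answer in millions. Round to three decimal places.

Bank i lends (1 − rr)^i of the original deposit: Bank 1 lends 21.88·0.7990 ≈ 17.4821, Bank 2 lends 21.88·0.7990² ≈ 13.9682, and so on.
Summing a geometric series: total = 21.88·[0.7990·(1 − 0.7990^8) / (1 − 0.7990)] ≈ 72.5289 million.

72.529 million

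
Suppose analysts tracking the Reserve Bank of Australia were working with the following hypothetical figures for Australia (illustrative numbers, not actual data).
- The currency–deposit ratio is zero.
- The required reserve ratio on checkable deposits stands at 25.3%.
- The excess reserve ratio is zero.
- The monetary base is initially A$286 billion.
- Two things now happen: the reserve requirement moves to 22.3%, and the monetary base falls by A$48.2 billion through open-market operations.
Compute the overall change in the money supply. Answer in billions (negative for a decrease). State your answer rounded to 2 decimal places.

Before: m₁ = 1 / (0.253) ≈ 3.952569, MB₁ = 286, so M₁ = 3.952569 × 286 ≈ 1130.4347 billion.
After: m₂ = 1 / (0.223) ≈ 4.484305, MB₂ = 286 − 48.2 = 237.8, so M₂ = 4.484305 × 237.8 ≈ 1066.3677 billion.
ΔM = M₂ − M₁ = 1066.3677 − 1130.4347 = -64.067 billion.

-64.07 billion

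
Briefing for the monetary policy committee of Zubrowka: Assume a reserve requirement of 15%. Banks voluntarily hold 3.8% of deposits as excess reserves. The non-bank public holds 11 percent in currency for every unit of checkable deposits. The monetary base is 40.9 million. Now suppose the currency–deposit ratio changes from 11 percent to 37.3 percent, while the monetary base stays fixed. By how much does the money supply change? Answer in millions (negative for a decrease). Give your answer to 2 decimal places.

-52.25 million

Initially m₁ = (1 + 0.11) / (0.15 + 0.038 + 0.11) ≈ 3.72483, so M₁ = 3.72483 × 40.9 ≈ 152.3455 million.
After the change m₂ = (1 + 0.373) / (0.15 + 0.038 + 0.373) ≈ 2.44742, so M₂ = 2.44742 × 40.9 ≈ 100.0995 million.
ΔM = M₂ − M₁ = 100.0995 − 152.3455 = -52.246 million.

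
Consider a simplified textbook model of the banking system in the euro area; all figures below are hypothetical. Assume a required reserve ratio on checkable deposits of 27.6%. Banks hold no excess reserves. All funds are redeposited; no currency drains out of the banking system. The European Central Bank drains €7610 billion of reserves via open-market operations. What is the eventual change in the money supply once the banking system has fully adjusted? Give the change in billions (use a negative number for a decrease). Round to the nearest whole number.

-27572 billion

The simple money multiplier is m = 1/rr = 1/0.276 ≈ 3.62319.
An open-market sale reduces the monetary base by 7610 billion, so ΔM = m × ΔMB = 3.62319 × (−7610) = -27572.4759 billion.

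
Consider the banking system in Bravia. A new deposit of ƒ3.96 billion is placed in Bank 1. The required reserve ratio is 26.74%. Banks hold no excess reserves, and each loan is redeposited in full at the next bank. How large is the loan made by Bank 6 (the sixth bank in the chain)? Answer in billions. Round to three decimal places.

ƒ0.612 billion

Each bank lends a fraction (1 − rr) = 0.7326 of the deposit it receives, so Bank 6 receives 3.96·0.7326^5 and lends 3.96·0.7326^6 ≈ 0.6122 billion.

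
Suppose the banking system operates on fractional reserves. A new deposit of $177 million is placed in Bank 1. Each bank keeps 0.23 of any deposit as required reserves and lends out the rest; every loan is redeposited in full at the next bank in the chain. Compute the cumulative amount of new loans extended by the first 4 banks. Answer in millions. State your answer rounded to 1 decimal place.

$384.3 million

Bank i lends (1 − rr)^i of the original deposit: Bank 1 lends 177·0.7700 = 136.2900, Bank 2 lends 177·0.7700² = 104.9433, and so on.
Summing a geometric series: total = 177·[0.7700·(1 − 0.7700^4) / (1 − 0.7700)] ≈ 384.2605 million.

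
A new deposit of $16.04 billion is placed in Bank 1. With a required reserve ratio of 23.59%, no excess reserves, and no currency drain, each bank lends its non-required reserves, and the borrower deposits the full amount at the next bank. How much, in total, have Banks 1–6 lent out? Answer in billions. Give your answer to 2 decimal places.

Bank i lends (1 − rr)^i of the original deposit: Bank 1 lends 16.04·0.7641 ≈ 12.2562, Bank 2 lends 16.04·0.7641² ≈ 9.3649, and so on.
Summing a geometric series: total = 16.04·[0.7641·(1 − 0.7641^6) / (1 − 0.7641)] ≈ 41.6147 billion.

$41.61 billion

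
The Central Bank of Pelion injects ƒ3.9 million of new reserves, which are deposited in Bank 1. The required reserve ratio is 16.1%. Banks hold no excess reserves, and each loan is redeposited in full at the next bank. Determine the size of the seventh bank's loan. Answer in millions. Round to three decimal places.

Each bank lends a fraction (1 − rr) = 0.8390 of the deposit it receives, so Bank 7 receives 3.9·0.8390^6 and lends 3.9·0.8390^7 ≈ 1.1413 million.

ƒ1.141 million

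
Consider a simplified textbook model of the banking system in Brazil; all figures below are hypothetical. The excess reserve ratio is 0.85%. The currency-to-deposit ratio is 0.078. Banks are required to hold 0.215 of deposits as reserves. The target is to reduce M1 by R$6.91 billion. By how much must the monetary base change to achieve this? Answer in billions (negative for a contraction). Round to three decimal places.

The money multiplier is m = (1 + c) / (rr + e + c) = (1 + 0.078) / (0.215 + 0.0085 + 0.078) ≈ 3.57546.
ΔMB = ΔM / m = (−6.91) / 3.57546 ≈ -1.9326 billion.

-1.933 billion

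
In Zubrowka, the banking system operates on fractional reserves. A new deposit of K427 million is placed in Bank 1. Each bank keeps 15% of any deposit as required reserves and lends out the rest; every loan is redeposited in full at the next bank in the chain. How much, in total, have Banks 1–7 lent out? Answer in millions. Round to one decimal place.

Bank i lends (1 − rr)^i of the original deposit: Bank 1 lends 427·0.8500 = 362.9500, Bank 2 lends 427·0.8500² = 308.5075, and so on.
Summing a geometric series: total = 427·[0.8500·(1 − 0.8500^7) / (1 − 0.8500)] ≈ 1643.9770 million.

K1644.0 million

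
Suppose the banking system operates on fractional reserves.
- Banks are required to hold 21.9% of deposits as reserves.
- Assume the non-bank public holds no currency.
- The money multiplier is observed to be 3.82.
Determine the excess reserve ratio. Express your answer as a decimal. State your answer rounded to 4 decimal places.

Using m = 3.82. Since m = (1 + c)/(c + rr + e), the denominator satisfies c + rr + e = (1 + c)/m = (1 + 0) / 3.82 ≈ 0.261780.
With c = 0 and rr = 0.219, the excess reserve ratio is 0.261780 − 0 − 0.219 = 0.04278.

0.0428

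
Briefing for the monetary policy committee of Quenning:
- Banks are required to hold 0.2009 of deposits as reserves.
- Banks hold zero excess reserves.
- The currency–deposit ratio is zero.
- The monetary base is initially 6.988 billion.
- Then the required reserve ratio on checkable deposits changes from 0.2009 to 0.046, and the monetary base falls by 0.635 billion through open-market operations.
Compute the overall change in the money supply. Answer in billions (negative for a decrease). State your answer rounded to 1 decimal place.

Before: m₁ = 1 / (0.2009) ≈ 4.9776, MB₁ = 6.988, so M₁ = 4.9776 × 6.988 ≈ 34.7835 billion.
After: m₂ = 1 / (0.046) ≈ 21.7391, MB₂ = 6.988 − 0.635 = 6.353, so M₂ = 21.7391 × 6.353 ≈ 138.1085 billion.
ΔM = M₂ − M₁ = 138.1085 − 34.7835 = 103.325 billion.

103.3 billion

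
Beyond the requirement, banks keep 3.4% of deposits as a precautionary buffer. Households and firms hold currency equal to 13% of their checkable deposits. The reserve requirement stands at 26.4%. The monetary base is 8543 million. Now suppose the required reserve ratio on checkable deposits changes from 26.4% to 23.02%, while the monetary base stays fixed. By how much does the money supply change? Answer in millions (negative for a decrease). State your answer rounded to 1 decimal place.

Initially m₁ = (1 + 0.13) / (0.264 + 0.034 + 0.13) ≈ 2.640187, so M₁ = 2.640187 × 8543 ≈ 22555.1175 million.
After the change m₂ = (1 + 0.13) / (0.2302 + 0.034 + 0.13) ≈ 2.866565, so M₂ = 2.866565 × 8543 ≈ 24489.0648 million.
ΔM = M₂ − M₁ = 24489.0648 − 22555.1175 = 1933.9473 million.

1933.9 million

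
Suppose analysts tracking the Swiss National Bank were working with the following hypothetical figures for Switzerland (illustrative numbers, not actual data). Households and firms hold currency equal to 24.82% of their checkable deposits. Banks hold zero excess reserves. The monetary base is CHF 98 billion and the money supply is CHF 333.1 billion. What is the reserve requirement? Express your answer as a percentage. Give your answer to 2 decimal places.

Using m = M/MB = 333.1/98 ≈ 3.398980. Since m = (1 + c)/(c + rr + e), the denominator satisfies c + rr + e = (1 + c)/m = (1 + 0.2482) / 3.398980 ≈ 0.367228.
With c = 0.2482 and e = 0, the reserve requirement is 0.367228 − 0.2482 − 0 = 0.119028.

11.90%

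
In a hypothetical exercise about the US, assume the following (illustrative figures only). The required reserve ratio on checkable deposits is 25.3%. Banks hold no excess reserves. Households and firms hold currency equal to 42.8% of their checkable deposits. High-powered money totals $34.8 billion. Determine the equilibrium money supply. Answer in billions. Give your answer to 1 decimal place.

$73.0 billion

The money multiplier is m = (1 + c) / (rr + c) = (1 + 0.428) / (0.253 + 0.428) ≈ 2.0969.
So M = m × MB = 2.0969 × 34.8 ≈ 72.9721 billion.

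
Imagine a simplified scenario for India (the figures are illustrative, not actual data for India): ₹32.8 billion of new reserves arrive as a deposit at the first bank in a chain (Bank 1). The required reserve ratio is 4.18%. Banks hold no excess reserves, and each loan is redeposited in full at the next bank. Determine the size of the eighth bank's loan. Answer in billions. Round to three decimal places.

₹23.309 billion

Each bank lends a fraction (1 − rr) = 0.9582 of the deposit it receives, so Bank 8 receives 32.8·0.9582^7 and lends 32.8·0.9582^8 ≈ 23.3090 billion.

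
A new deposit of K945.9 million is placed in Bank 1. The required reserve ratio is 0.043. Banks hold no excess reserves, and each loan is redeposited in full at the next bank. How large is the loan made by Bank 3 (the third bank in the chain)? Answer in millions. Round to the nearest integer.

K829 million

Each bank lends a fraction (1 − rr) = 0.9570 of the deposit it receives, so Bank 3 receives 945.9·0.9570^2 and lends 945.9·0.9570^3 ≈ 829.0506 million.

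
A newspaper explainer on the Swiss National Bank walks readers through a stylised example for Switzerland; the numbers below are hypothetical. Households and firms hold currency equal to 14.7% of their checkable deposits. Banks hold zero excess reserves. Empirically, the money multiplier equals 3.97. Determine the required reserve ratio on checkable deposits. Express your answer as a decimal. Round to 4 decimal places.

Using m = 3.97. Since m = (1 + c)/(c + rr + e), the denominator satisfies c + rr + e = (1 + c)/m = (1 + 0.147) / 3.97 ≈ 0.288917.
With c = 0.147 and e = 0, the required reserve ratio on checkable deposits is 0.288917 − 0.147 − 0 = 0.141917.

0.1419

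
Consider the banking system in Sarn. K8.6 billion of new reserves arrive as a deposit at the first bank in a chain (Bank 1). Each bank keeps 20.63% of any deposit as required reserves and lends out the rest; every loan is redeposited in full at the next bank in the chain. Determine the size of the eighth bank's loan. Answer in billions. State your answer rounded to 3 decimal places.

Each bank lends a fraction (1 − rr) = 0.7937 of the deposit it receives, so Bank 8 receives 8.6·0.7937^7 and lends 8.6·0.7937^8 ≈ 1.3544 billion.

K1.354 billion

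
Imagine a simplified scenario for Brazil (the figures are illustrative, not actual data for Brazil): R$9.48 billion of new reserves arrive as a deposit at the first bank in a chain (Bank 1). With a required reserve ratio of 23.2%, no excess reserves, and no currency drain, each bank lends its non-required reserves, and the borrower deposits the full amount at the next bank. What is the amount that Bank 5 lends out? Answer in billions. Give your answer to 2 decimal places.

Each bank lends a fraction (1 − rr) = 0.7680 of the deposit it receives, so Bank 5 receives 9.48·0.7680^4 and lends 9.48·0.7680^5 ≈ 2.5329 billion.

R$2.53 billion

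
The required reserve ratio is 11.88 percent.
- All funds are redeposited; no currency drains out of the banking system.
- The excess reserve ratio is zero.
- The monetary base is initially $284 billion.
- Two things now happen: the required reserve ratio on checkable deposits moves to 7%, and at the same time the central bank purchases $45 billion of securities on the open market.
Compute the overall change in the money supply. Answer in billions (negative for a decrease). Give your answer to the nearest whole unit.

Before: m₁ = 1 / (0.1188) ≈ 8.4175, MB₁ = 284, so M₁ = 8.4175 × 284 = 2390.57 billion.
After: m₂ = 1 / (0.07) ≈ 14.2857, MB₂ = 284 + 45 = 329, so M₂ = 14.2857 × 329 = 4699.9953 billion.
ΔM = M₂ − M₁ = 4699.9953 − 2390.57 = 2309.4253 billion.

$2309 billion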